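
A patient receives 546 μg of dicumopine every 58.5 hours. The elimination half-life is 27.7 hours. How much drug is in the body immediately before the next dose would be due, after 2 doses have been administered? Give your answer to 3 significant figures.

The 2 doses were given 117, 58.5 hours ago.
Total = 546·(1/2)^(117/27.7) + 546·(1/2)^(58.5/27.7)
      = 29.221 + 126.31 ≈ 155.53 μg.

156 μg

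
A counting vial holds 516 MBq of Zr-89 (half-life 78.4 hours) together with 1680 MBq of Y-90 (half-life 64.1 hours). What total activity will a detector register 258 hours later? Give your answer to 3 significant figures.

Zr-89: 516 × (1/2)^(258/78.4) = 516 × (1/2)^3.2908 ≈ 52.725 MBq.
Y-90: 1680 × (1/2)^(258/64.1) = 1680 × (1/2)^4.025 ≈ 103.2 MBq.
Total = 52.725 + 103.2 ≈ 155.92 MBq.

156 MBq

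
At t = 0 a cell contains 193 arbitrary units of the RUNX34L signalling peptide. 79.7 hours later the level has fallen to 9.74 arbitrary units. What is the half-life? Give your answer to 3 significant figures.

A/A₀ = 9.74/193 ≈ 0.050466.
n = log₂(19.815) ≈ 4.3085 half-lives elapsed in 79.7 hours.
t½ = 79.7/4.3085 ≈ 18.498 hours.

18.5 hours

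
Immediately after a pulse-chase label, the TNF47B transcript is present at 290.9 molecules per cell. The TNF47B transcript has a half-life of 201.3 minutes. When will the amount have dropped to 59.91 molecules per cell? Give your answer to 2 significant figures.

Fraction remaining = 59.91/290.9 ≈ 0.20595.
n = log₂(290.9/59.91) = ln(4.8556)/ln 2 ≈ 2.2797 half-lives.
t = n × t½ = 2.2797 × 201.3 ≈ 458.89 minutes.

460 minutes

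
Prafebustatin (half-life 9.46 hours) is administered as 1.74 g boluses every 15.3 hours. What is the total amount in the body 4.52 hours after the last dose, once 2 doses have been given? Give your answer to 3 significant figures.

1.66 g

The 2 doses were given 19.82, 4.52 hours ago.
Total = 1.74·(1/2)^(19.82/9.46) + 1.74·(1/2)^(4.52/9.46)
      = 0.40724 + 1.2494 ≈ 1.6567 g.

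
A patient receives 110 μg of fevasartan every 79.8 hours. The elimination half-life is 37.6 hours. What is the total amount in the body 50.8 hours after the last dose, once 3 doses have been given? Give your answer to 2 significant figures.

55 μg

The 3 doses were given 210.4, 130.6, 50.8 hours ago.
Total = 110·(1/2)^(210.4/37.6) + 110·(1/2)^(130.6/37.6) + 110·(1/2)^(50.8/37.6)
      = 2.2746 + 9.9036 + 43.12 ≈ 55.299 μg.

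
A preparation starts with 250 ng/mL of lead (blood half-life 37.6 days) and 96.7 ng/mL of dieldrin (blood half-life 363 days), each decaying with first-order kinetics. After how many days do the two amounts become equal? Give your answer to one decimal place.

57.5 days

Set 250·(1/2)^(t/37.6) = 96.7·(1/2)^(t/363).
Taking log₂: log₂(250/96.7) = t·(1/37.6 − 1/363).
log₂(2.5853) = 1.3703; 1/37.6 − 1/363 = 0.023841.
t = 1.3703 / 0.023841 ≈ 57.478 days.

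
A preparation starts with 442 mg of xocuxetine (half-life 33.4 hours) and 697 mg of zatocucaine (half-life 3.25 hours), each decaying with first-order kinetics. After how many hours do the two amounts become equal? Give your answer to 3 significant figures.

2.37 hours

Set 442·(1/2)^(t/33.4) = 697·(1/2)^(t/3.25).
Taking log₂: log₂(442/697) = t·(1/33.4 − 1/3.25).
log₂(0.63415) = -0.65711; 1/33.4 − 1/3.25 = -0.27775.
t = -0.65711 / -0.27775 ≈ 2.3658 hours.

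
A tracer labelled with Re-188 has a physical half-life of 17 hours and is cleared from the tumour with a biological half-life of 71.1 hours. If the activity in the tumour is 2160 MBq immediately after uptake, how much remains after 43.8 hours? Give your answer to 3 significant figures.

236 MBq

1/t_eff = 1/t_phys + 1/t_biol = 1/17 + 1/71.1 = 0.072888 per hour.
t_eff = 17 × 71.1 / (17 + 71.1) ≈ 13.72 hours.
Remaining = 2160 × (1/2)^(43.8/13.72) = 2160 × (1/2)^3.1925 ≈ 236.27 MBq.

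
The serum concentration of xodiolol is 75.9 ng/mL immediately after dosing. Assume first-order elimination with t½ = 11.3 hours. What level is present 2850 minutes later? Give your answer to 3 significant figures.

4.12 ng/mL

Convert the elapsed time: 2850 minutes = 47.5 hours.
Number of half-lives: n = 47.5/11.3 ≈ 4.2035.
Remaining = 75.9 × (1/2)^4.2035 = 75.9 × 0.054276 ≈ 4.1196 ng/mL.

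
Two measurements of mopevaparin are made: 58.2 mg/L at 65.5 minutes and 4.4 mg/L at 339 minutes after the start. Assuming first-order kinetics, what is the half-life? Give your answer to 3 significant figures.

73.4 minutes

Over Δt = 339 − 65.5 = 273.5 minutes, the level fell by a factor of 58.2/4.4 ≈ 13.227.
n = log₂(13.227) ≈ 3.7254 half-lives, so t½ = 273.5/3.7254 ≈ 73.414 minutes.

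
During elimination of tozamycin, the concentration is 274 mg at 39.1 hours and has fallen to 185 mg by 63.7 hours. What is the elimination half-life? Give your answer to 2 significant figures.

Over Δt = 63.7 − 39.1 = 24.6 hours, the level fell by a factor of 274/185 ≈ 1.4811.
n = log₂(1.4811) ≈ 0.56665 half-lives, so t½ = 24.6/0.56665 ≈ 43.413 hours.

43 hours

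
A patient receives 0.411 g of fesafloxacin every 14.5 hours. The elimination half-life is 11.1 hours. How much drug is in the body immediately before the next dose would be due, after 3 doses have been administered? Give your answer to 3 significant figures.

The 3 doses were given 43.5, 29, 14.5 hours ago.
Total = 0.411·(1/2)^(43.5/11.1) + 0.411·(1/2)^(29/11.1) + 0.411·(1/2)^(14.5/11.1)
      = 0.027173 + 0.0672 + 0.16619 ≈ 0.26056 g.

0.261 g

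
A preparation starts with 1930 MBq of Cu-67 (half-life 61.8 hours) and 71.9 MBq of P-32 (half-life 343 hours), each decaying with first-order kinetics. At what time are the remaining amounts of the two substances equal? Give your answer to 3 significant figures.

358 hours

Set 1930·(1/2)^(t/61.8) = 71.9·(1/2)^(t/343).
Taking log₂: log₂(1930/71.9) = t·(1/61.8 − 1/343).
log₂(26.843) = 4.7465; 1/61.8 − 1/343 = 0.013266.
t = 4.7465 / 0.013266 ≈ 357.8 hours.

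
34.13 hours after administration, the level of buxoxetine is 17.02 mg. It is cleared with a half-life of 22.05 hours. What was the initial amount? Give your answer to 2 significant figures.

Number of half-lives elapsed: n = 34.13/22.05 ≈ 1.5478.
A₀ = A × 2^n = 17.02 × 2^1.5478 = 17.02 × 2.9238 ≈ 49.763 mg.

50 mg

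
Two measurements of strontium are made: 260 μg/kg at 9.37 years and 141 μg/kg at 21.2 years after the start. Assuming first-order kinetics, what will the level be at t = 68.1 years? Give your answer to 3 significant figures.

Over Δt = 21.2 − 9.37 = 11.83 years, the level fell by a factor of 260/141 ≈ 1.844.
n = log₂(1.844) ≈ 0.88282 half-lives, so t½ = 11.83/0.88282 ≈ 13.4 years.
From t = 21.2 to t = 68.1: 141 × (1/2)^((68.1−21.2)/13.4) ≈ 12.463 μg/kg.

12.5 μg/kg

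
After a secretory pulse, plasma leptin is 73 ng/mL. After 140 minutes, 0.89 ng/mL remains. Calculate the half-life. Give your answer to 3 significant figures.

A/A₀ = 0.89/73 ≈ 0.012192.
n = log₂(82.022) ≈ 6.3579 half-lives elapsed in 140 minutes.
t½ = 140/6.3579 ≈ 22.02 minutes.

22.0 minutes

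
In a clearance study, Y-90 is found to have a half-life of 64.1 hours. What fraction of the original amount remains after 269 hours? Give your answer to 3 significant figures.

n = 269/64.1 ≈ 4.1966 half-lives.
Fraction remaining = (1/2)^4.1966 ≈ 0.054539.

0.0545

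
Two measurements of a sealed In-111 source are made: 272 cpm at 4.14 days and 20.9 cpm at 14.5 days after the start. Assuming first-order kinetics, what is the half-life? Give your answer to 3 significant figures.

2.80 days

Over Δt = 14.5 − 4.14 = 10.36 days, the level fell by a factor of 272/20.9 ≈ 13.014.
n = log₂(13.014) ≈ 3.702 half-lives, so t½ = 10.36/3.702 ≈ 2.7985 days.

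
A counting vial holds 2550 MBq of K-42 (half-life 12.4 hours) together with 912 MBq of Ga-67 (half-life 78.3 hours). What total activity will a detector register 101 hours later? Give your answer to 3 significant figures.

382 MBq

K-42: 2550 × (1/2)^(101/12.4) = 2550 × (1/2)^8.1452 ≈ 9.0075 MBq.
Ga-67: 912 × (1/2)^(101/78.3) = 912 × (1/2)^1.2899 ≈ 372.99 MBq.
Total = 9.0075 + 372.99 ≈ 381.99 MBq.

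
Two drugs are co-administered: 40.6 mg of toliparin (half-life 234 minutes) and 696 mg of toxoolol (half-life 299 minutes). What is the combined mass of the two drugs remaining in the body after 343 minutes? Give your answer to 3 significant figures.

toliparin: 40.6 × (1/2)^(343/234) = 40.6 × (1/2)^1.4658 ≈ 14.698 mg.
toxoolol: 696 × (1/2)^(343/299) = 696 × (1/2)^1.1472 ≈ 314.25 mg.
Total = 14.698 + 314.25 ≈ 328.95 mg.

329 mg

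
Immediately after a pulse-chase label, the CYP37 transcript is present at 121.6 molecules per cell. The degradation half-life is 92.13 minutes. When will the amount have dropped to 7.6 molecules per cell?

7.6/121.6 = 1/16, so 4 half-lives have elapsed.
t = 4 × 92.13 = 368.52 minutes.

368.52 minutes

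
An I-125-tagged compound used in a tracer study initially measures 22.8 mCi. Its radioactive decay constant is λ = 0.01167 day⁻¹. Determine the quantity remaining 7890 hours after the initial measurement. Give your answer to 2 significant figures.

t½ = ln 2 / λ = 0.69315 / 0.01167 ≈ 59.396 days.
Convert the elapsed time: 7890 hours = 328.75 days.
Number of half-lives: n = 328.75/59.396 ≈ 5.5349.
Remaining = 22.8 × (1/2)^5.5349 = 22.8 × 0.021569 ≈ 0.49177 mCi.

0.49 mCi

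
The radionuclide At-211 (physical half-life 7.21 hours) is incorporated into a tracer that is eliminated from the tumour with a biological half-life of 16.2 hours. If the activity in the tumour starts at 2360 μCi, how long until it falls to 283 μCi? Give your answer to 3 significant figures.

1/t_eff = 1/t_phys + 1/t_biol = 1/7.21 + 1/16.2 = 0.20042 per hour.
t_eff = 7.21 × 16.2 / (7.21 + 16.2) ≈ 4.9894 hours.
n = log₂(2360/283) ≈ 3.0599; t = 3.0599 × 4.9894 ≈ 15.267 hours.

15.3 hours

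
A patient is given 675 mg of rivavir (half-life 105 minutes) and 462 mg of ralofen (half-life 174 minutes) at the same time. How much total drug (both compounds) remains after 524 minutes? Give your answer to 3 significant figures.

rivavir: 675 × (1/2)^(524/105) = 675 × (1/2)^4.9905 ≈ 21.233 mg.
ralofen: 462 × (1/2)^(524/174) = 462 × (1/2)^3.0115 ≈ 57.292 mg.
Total = 21.233 + 57.292 ≈ 78.525 mg.

78.5 mg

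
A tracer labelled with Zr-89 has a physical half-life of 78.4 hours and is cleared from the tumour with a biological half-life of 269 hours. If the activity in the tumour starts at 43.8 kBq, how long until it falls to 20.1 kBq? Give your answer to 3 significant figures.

1/t_eff = 1/t_phys + 1/t_biol = 1/78.4 + 1/269 = 0.016473 per hour.
t_eff = 78.4 × 269 / (78.4 + 269) ≈ 60.707 hours.
n = log₂(43.8/20.1) ≈ 1.1237; t = 1.1237 × 60.707 ≈ 68.219 hours.

68.2 hours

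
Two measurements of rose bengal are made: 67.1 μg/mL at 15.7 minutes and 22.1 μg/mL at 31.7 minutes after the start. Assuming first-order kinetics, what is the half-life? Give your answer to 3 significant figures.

Over Δt = 31.7 − 15.7 = 16 minutes, the level fell by a factor of 67.1/22.1 ≈ 3.0362.
n = log₂(3.0362) ≈ 1.6023 half-lives, so t½ = 16/1.6023 ≈ 9.9859 minutes.

9.99 minutes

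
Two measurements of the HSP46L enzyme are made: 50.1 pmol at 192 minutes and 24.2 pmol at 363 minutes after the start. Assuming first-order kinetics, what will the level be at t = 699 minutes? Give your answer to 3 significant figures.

5.79 pmol

Over Δt = 363 − 192 = 171 minutes, the level fell by a factor of 50.1/24.2 ≈ 2.0702.
n = log₂(2.0702) ≈ 1.0498 half-lives, so t½ = 171/1.0498 ≈ 162.89 minutes.
From t = 363 to t = 699: 24.2 × (1/2)^((699−363)/162.89) ≈ 5.7924 pmol.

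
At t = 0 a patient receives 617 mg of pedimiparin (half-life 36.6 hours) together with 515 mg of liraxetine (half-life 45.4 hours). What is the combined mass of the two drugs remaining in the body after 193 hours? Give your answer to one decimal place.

43.0 mg

pedimiparin: 617 × (1/2)^(193/36.6) = 617 × (1/2)^5.2732 ≈ 15.955 mg.
liraxetine: 515 × (1/2)^(193/45.4) = 515 × (1/2)^4.2511 ≈ 27.046 mg.
Total = 15.955 + 27.046 ≈ 43 mg.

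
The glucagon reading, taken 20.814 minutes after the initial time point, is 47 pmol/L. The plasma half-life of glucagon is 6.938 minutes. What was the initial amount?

376 pmol/L

Number of half-lives elapsed: n = 20.814/6.938 ≈ 3.
A₀ = A × 2^n = 47 × 2^3 = 47 × 8 ≈ 376 pmol/L.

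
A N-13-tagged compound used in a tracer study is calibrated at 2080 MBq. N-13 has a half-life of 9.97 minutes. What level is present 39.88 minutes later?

Elapsed time is 4 half-lives (39.88/9.97).
Each half-life halves the amount: 2080 × (1/2)^4 = 2080/16 = 130 MBq.

130 MBq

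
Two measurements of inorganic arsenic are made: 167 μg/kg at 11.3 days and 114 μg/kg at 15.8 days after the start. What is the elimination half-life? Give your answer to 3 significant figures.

Over Δt = 15.8 − 11.3 = 4.5 days, the level fell by a factor of 167/114 ≈ 1.4649.
n = log₂(1.4649) ≈ 0.55081 half-lives, so t½ = 4.5/0.55081 ≈ 8.1697 days.

8.17 days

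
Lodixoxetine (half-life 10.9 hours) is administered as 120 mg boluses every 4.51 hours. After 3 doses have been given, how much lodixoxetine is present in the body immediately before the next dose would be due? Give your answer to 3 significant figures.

The 3 doses were given 13.53, 9.02, 4.51 hours ago.
Total = 120·(1/2)^(13.53/10.9) + 120·(1/2)^(9.02/10.9) + 120·(1/2)^(4.51/10.9)
      = 50.76 + 67.62 + 90.08 ≈ 208.46 mg.

208 mg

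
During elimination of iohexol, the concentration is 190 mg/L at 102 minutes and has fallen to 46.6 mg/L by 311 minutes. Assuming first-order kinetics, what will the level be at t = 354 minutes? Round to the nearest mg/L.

Over Δt = 311 − 102 = 209 minutes, the level fell by a factor of 190/46.6 ≈ 4.0773.
n = log₂(4.0773) ≈ 2.0276 half-lives, so t½ = 209/2.0276 ≈ 103.08 minutes.
From t = 311 to t = 354: 46.6 × (1/2)^((354−311)/103.08) ≈ 34.899 mg/L.

35 mg/L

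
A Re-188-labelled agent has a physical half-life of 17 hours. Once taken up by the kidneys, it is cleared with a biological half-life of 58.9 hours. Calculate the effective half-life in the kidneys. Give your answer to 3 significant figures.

13.2 hours

1/t_eff = 1/t_phys + 1/t_biol = 1/17 + 1/58.9 = 0.075801 per hour.
t_eff = 17 × 58.9 / (17 + 58.9) ≈ 13.192 hours.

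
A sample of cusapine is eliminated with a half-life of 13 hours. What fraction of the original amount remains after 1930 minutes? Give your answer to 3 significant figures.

1930 minutes = 32.1667 hours.
n = 32.1667/13 ≈ 2.4744 half-lives.
Fraction remaining = (1/2)^2.4744 ≈ 0.17995.

0.180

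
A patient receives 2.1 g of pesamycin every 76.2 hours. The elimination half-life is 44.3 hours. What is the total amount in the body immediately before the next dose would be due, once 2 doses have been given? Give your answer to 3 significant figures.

0.831 g

The 2 doses were given 152.4, 76.2 hours ago.
Total = 2.1·(1/2)^(152.4/44.3) + 2.1·(1/2)^(76.2/44.3)
      = 0.19347 + 0.63741 ≈ 0.83089 g.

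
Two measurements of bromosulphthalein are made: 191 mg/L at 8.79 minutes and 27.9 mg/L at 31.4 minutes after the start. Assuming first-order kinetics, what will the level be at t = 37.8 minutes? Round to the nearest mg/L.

16 mg/L

Over Δt = 31.4 − 8.79 = 22.61 minutes, the level fell by a factor of 191/27.9 ≈ 6.8459.
n = log₂(6.8459) ≈ 2.7752 half-lives, so t½ = 22.61/2.7752 ≈ 8.1471 minutes.
From t = 31.4 to t = 37.8: 27.9 × (1/2)^((37.8−31.4)/8.1471) ≈ 16.186 mg/L.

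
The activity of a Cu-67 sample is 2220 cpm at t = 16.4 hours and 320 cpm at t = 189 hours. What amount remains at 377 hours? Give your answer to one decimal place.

38.8 cpm

Over Δt = 189 − 16.4 = 172.6 hours, the level fell by a factor of 2220/320 ≈ 6.9375.
n = log₂(6.9375) ≈ 2.7944 half-lives, so t½ = 172.6/2.7944 ≈ 61.766 hours.
From t = 189 to t = 377: 320 × (1/2)^((377−189)/61.766) ≈ 38.805 cpm.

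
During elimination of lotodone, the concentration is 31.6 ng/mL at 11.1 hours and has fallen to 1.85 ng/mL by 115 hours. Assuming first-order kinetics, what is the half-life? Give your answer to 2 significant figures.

Over Δt = 115 − 11.1 = 103.9 hours, the level fell by a factor of 31.6/1.85 ≈ 17.081.
n = log₂(17.081) ≈ 4.0943 half-lives, so t½ = 103.9/4.0943 ≈ 25.377 hours.

25 hours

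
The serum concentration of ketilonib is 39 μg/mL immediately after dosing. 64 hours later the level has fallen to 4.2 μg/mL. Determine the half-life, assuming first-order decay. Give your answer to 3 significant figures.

19.9 hours

A/A₀ = 4.2/39 ≈ 0.10769.
n = log₂(9.2857) ≈ 3.215 half-lives elapsed in 64 hours.
t½ = 64/3.215 ≈ 19.907 hours.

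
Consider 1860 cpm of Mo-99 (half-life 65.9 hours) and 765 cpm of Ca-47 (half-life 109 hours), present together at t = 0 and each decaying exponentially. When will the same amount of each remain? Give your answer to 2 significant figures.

210 hours

Set 1860·(1/2)^(t/65.9) = 765·(1/2)^(t/109).
Taking log₂: log₂(1860/765) = t·(1/65.9 − 1/109).
log₂(2.4314) = 1.2818; 1/65.9 − 1/109 = 0.0060002.
t = 1.2818 / 0.0060002 ≈ 213.62 hours.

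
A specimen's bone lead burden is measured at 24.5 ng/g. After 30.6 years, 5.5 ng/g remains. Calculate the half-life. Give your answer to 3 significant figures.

A/A₀ = 5.5/24.5 ≈ 0.22449.
n = log₂(4.4545) ≈ 2.1553 half-lives elapsed in 30.6 years.
t½ = 30.6/2.1553 ≈ 14.198 years.

14.2 years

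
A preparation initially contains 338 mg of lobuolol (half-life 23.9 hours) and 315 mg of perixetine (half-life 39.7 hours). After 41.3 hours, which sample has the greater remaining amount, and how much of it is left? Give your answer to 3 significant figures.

perixetine, 153 mg

lobuolol: 338 × (1/2)^1.728 ≈ 102.03 mg.
perixetine: 315 × (1/2)^1.0403 ≈ 153.16 mg.
Perixetine has more remaining, at ≈ 153.16 mg.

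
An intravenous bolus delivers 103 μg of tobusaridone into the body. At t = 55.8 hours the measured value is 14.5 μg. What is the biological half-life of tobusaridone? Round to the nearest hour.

A/A₀ = 14.5/103 ≈ 0.14078.
n = log₂(7.1034) ≈ 2.8285 half-lives elapsed in 55.8 hours.
t½ = 55.8/2.8285 ≈ 19.728 hours.

20 hours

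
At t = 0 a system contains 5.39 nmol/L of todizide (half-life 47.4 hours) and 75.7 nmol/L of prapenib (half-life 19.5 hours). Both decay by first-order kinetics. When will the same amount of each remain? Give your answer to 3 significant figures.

Set 5.39·(1/2)^(t/47.4) = 75.7·(1/2)^(t/19.5).
Taking log₂: log₂(5.39/75.7) = t·(1/47.4 − 1/19.5).
log₂(0.071202) = -3.8119; 1/47.4 − 1/19.5 = -0.030185.
t = -3.8119 / -0.030185 ≈ 126.29 hours.

126 hours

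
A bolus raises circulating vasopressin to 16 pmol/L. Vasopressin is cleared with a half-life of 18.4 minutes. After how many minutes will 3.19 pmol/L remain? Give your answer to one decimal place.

Fraction remaining = 3.19/16 ≈ 0.19937.
n = log₂(16/3.19) = ln(5.0157)/ln 2 ≈ 2.3264 half-lives.
t = n × t½ = 2.3264 × 18.4 ≈ 42.807 minutes.

42.8 minutes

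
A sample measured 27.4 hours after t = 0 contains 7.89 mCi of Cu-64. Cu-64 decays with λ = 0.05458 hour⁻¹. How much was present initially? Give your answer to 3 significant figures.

t½ = ln 2 / λ = 0.69315 / 0.05458 ≈ 12.7 hours.
Number of half-lives elapsed: n = 27.4/12.7 ≈ 2.1575.
A₀ = A × 2^n = 7.89 × 2^2.1575 = 7.89 × 4.4615 ≈ 35.201 mCi.

35.2 mCi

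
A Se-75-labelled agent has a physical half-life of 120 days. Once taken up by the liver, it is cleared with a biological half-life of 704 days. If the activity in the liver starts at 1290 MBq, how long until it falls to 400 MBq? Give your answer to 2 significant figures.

1/t_eff = 1/t_phys + 1/t_biol = 1/120 + 1/704 = 0.0097538 per day.
t_eff = 120 × 704 / (120 + 704) ≈ 102.52 days.
n = log₂(1290/400) ≈ 1.6893; t = 1.6893 × 102.52 ≈ 173.19 days.

170 days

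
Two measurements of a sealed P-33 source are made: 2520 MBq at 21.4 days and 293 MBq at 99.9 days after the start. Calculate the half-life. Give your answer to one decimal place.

Over Δt = 99.9 − 21.4 = 78.5 days, the level fell by a factor of 2520/293 ≈ 8.6007.
n = log₂(8.6007) ≈ 3.1045 half-lives, so t½ = 78.5/3.1045 ≈ 25.286 days.

25.3 days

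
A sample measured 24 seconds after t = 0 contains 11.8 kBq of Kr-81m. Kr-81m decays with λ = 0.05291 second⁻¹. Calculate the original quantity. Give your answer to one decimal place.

t½ = ln 2 / λ = 0.69315 / 0.05291 ≈ 13.1 seconds.
Number of half-lives elapsed: n = 24/13.1 ≈ 1.832.
A₀ = A × 2^n = 11.8 × 2^1.832 = 11.8 × 3.5603 ≈ 42.011 kBq.

42.0 kBq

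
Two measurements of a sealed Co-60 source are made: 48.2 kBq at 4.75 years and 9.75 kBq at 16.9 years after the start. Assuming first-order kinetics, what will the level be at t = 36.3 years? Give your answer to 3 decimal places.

Over Δt = 16.9 − 4.75 = 12.15 years, the level fell by a factor of 48.2/9.75 ≈ 4.9436.
n = log₂(4.9436) ≈ 2.3056 half-lives, so t½ = 12.15/2.3056 ≈ 5.2699 years.
From t = 16.9 to t = 36.3: 9.75 × (1/2)^((36.3−16.9)/5.2699) ≈ 0.76001 kBq.

0.760 kBq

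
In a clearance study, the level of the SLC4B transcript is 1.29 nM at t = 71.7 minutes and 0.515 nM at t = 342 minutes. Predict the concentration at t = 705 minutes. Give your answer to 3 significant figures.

Over Δt = 342 − 71.7 = 270.3 minutes, the level fell by a factor of 1.29/0.515 ≈ 2.5049.
n = log₂(2.5049) ≈ 1.3247 half-lives, so t½ = 270.3/1.3247 ≈ 204.04 minutes.
From t = 342 to t = 705: 0.515 × (1/2)^((705−342)/204.04) ≈ 0.15006 nM.

0.150 nM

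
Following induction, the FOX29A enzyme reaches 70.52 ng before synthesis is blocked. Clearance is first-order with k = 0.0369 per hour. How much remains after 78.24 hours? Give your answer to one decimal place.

t½ = ln 2 / k = 0.69315 / 0.0369 ≈ 18.784 hours.
Number of half-lives: n = 78.24/18.784 ≈ 4.1651.
Remaining = 70.52 × (1/2)^4.1651 = 70.52 × 0.05574 ≈ 3.9308 ng.

3.9 ng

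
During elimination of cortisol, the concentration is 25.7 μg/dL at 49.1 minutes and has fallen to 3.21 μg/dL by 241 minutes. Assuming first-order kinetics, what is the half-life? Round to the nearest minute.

64 minutes

Over Δt = 241 − 49.1 = 191.9 minutes, the level fell by a factor of 25.7/3.21 ≈ 8.0062.
n = log₂(8.0062) ≈ 3.0011 half-lives, so t½ = 191.9/3.0011 ≈ 63.943 minutes.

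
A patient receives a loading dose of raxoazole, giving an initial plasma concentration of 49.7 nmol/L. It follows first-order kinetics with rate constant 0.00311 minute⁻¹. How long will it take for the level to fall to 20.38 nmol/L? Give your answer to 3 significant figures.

t½ = ln 2 / k = 0.69315 / 0.00311 ≈ 222.88 minutes.
Fraction remaining = 20.38/49.7 ≈ 0.41006.
n = log₂(49.7/20.38) = ln(2.4387)/ln 2 ≈ 1.2861 half-lives.
t = n × t½ = 1.2861 × 222.88 ≈ 286.64 minutes.

287 minutes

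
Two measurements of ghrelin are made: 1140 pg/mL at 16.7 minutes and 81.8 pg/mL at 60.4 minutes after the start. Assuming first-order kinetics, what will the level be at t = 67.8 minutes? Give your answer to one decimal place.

52.4 pg/mL

Over Δt = 60.4 − 16.7 = 43.7 minutes, the level fell by a factor of 1140/81.8 ≈ 13.936.
n = log₂(13.936) ≈ 3.8008 half-lives, so t½ = 43.7/3.8008 ≈ 11.498 minutes.
From t = 60.4 to t = 67.8: 81.8 × (1/2)^((67.8−60.4)/11.498) ≈ 52.361 pg/mL.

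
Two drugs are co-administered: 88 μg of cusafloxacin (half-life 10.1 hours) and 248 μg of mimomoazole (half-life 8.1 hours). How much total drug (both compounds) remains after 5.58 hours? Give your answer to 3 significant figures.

cusafloxacin: 88 × (1/2)^(5.58/10.1) = 88 × (1/2)^0.55248 ≈ 60.003 μg.
mimomoazole: 248 × (1/2)^(5.58/8.1) = 248 × (1/2)^0.68889 ≈ 153.84 μg.
Total = 60.003 + 153.84 ≈ 213.84 μg.

214 μg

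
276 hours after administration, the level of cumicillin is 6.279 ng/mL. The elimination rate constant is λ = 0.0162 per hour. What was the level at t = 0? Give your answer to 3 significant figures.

t½ = ln 2 / λ = 0.69315 / 0.0162 ≈ 42.787 hours.
Number of half-lives elapsed: n = 276/42.787 ≈ 6.4506.
A₀ = A × 2^n = 6.279 × 2^6.4506 = 6.279 × 87.462 ≈ 549.17 ng/mL.

549 ng/mL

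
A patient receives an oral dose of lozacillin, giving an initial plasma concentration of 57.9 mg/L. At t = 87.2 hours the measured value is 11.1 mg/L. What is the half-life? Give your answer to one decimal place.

A/A₀ = 11.1/57.9 ≈ 0.19171.
n = log₂(5.2162) ≈ 2.383 half-lives elapsed in 87.2 hours.
t½ = 87.2/2.383 ≈ 36.592 hours.

36.6 hours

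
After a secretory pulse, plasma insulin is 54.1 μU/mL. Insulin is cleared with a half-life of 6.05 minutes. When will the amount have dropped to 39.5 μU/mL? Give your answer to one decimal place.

2.7 minutes

Fraction remaining = 39.5/54.1 ≈ 0.73013.
n = log₂(54.1/39.5) = ln(1.3696)/ln 2 ≈ 0.45378 half-lives.
t = n × t½ = 0.45378 × 6.05 ≈ 2.7453 minutes.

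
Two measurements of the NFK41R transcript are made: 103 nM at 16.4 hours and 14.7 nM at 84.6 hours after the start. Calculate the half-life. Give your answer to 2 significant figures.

Over Δt = 84.6 − 16.4 = 68.2 hours, the level fell by a factor of 103/14.7 ≈ 7.0068.
n = log₂(7.0068) ≈ 2.8088 half-lives, so t½ = 68.2/2.8088 ≈ 24.281 hours.

24 hours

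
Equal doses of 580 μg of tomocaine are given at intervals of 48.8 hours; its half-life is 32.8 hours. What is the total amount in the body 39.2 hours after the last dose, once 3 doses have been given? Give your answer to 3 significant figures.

376 μg

The 3 doses were given 136.8, 88, 39.2 hours ago.
Total = 580·(1/2)^(136.8/32.8) + 580·(1/2)^(88/32.8) + 580·(1/2)^(39.2/32.8)
      = 32.204 + 90.321 + 253.31 ≈ 375.84 μg.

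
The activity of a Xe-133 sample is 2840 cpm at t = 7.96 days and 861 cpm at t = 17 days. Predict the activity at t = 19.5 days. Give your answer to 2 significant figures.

Over Δt = 17 − 7.96 = 9.04 days, the level fell by a factor of 2840/861 ≈ 3.2985.
n = log₂(3.2985) ≈ 1.7218 half-lives, so t½ = 9.04/1.7218 ≈ 5.2503 days.
From t = 17 to t = 19.5: 861 × (1/2)^((19.5−17)/5.2503) ≈ 618.96 cpm.

620 cpm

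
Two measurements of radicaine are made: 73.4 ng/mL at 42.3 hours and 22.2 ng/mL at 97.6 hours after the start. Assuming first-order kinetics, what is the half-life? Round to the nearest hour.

Over Δt = 97.6 − 42.3 = 55.3 hours, the level fell by a factor of 73.4/22.2 ≈ 3.3063.
n = log₂(3.3063) ≈ 1.7252 half-lives, so t½ = 55.3/1.7252 ≈ 32.054 hours.

32 hours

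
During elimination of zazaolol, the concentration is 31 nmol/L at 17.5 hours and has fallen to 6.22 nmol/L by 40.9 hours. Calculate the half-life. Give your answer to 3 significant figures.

Over Δt = 40.9 − 17.5 = 23.4 hours, the level fell by a factor of 31/6.22 ≈ 4.9839.
n = log₂(4.9839) ≈ 2.3173 half-lives, so t½ = 23.4/2.3173 ≈ 10.098 hours.

10.1 hours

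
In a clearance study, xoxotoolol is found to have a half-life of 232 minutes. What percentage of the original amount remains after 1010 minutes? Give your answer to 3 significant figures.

4.89%

n = 1010/232 ≈ 4.3534 half-lives.
Fraction remaining = (1/2)^4.3534 ≈ 0.048919, i.e. 4.8919%.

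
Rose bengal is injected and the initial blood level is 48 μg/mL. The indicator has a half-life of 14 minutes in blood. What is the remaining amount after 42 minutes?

Elapsed time is 3 half-lives (42/14).
Each half-life halves the amount: 48 × (1/2)^3 = 48/8 = 6 μg/mL.

6 μg/mL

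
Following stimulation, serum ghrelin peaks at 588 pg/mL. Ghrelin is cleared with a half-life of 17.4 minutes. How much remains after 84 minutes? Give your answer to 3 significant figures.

Number of half-lives: n = 84/17.4 ≈ 4.8276.
Remaining = 588 × (1/2)^4.8276 = 588 × 0.035217 ≈ 20.708 pg/mL.

20.7 pg/mL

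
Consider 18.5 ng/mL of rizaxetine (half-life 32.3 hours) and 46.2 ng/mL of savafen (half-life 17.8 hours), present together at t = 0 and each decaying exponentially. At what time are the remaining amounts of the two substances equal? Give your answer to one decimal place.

Set 18.5·(1/2)^(t/32.3) = 46.2·(1/2)^(t/17.8).
Taking log₂: log₂(18.5/46.2) = t·(1/32.3 − 1/17.8).
log₂(0.40043) = -1.3204; 1/32.3 − 1/17.8 = -0.02522.
t = -1.3204 / -0.02522 ≈ 52.354 hours.

52.4 hours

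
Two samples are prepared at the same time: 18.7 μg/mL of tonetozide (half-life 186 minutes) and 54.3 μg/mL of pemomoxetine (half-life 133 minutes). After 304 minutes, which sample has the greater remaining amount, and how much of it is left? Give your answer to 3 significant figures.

tonetozide: 18.7 × (1/2)^1.6344 ≈ 6.0233 μg/mL.
pemomoxetine: 54.3 × (1/2)^2.2857 ≈ 11.136 μg/mL.
Pemomoxetine has more remaining, at ≈ 11.136 μg/mL.

pemomoxetine, 11.1 μg/mL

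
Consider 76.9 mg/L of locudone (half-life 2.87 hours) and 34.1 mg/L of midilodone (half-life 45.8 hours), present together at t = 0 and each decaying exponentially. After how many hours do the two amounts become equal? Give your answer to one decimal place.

3.6 hours

Set 76.9·(1/2)^(t/2.87) = 34.1·(1/2)^(t/45.8).
Taking log₂: log₂(76.9/34.1) = t·(1/2.87 − 1/45.8).
log₂(2.2551) = 1.1732; 1/2.87 − 1/45.8 = 0.3266.
t = 1.1732 / 0.3266 ≈ 3.5922 hours.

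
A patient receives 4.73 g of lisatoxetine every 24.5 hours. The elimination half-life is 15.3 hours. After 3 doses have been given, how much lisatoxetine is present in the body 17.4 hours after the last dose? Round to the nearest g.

The 3 doses were given 66.4, 41.9, 17.4 hours ago.
Total = 4.73·(1/2)^(66.4/15.3) + 4.73·(1/2)^(41.9/15.3) + 4.73·(1/2)^(17.4/15.3)
      = 0.23358 + 0.70872 + 2.1504 ≈ 3.0927 g.

3 g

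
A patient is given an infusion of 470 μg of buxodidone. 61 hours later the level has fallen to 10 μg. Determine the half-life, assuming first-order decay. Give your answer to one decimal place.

11.0 hours

A/A₀ = 10/470 ≈ 0.021277.
n = log₂(47) ≈ 5.5546 half-lives elapsed in 61 hours.
t½ = 61/5.5546 ≈ 10.982 hours.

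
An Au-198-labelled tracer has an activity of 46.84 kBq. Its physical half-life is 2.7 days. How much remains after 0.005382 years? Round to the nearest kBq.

28 kBq

Convert the elapsed time: 0.005382 years = 1.96443 days.
Number of half-lives: n = 1.96443/2.7 ≈ 0.72757.
Remaining = 46.84 × (1/2)^0.72757 = 46.84 × 0.60392 ≈ 28.288 kBq.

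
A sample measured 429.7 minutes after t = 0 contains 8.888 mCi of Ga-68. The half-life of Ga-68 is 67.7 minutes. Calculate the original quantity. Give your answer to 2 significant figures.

720 mCi

Number of half-lives elapsed: n = 429.7/67.7 ≈ 6.3471.
A₀ = A × 2^n = 8.888 × 2^6.3471 = 8.888 × 81.409 ≈ 723.56 mCi.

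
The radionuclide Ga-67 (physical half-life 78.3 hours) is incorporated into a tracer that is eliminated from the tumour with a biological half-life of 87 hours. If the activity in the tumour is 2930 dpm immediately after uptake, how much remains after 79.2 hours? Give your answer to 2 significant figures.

1/t_eff = 1/t_phys + 1/t_biol = 1/78.3 + 1/87 = 0.024266 per hour.
t_eff = 78.3 × 87 / (78.3 + 87) ≈ 41.211 hours.
Remaining = 2930 × (1/2)^(79.2/41.211) = 2930 × (1/2)^1.9218 ≈ 773.28 dpm.

770 dpm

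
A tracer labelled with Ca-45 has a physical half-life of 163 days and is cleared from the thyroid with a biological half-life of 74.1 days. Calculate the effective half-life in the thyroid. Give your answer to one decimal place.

1/t_eff = 1/t_phys + 1/t_biol = 1/163 + 1/74.1 = 0.01963 per day.
t_eff = 163 × 74.1 / (163 + 74.1) ≈ 50.942 days.

50.9 days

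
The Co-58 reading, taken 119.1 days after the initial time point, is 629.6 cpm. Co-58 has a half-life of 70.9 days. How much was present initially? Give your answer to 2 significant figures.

2000 cpm

Number of half-lives elapsed: n = 119.1/70.9 ≈ 1.6798.
A₀ = A × 2^n = 629.6 × 2^1.6798 = 629.6 × 3.2039 ≈ 2017.2 cpm.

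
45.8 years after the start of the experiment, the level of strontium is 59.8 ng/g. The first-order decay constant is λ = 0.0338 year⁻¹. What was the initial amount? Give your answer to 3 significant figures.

t½ = ln 2 / λ = 0.69315 / 0.0338 ≈ 20.507 years.
Number of half-lives elapsed: n = 45.8/20.507 ≈ 2.2333.
A₀ = A × 2^n = 59.8 × 2^2.2333 = 59.8 × 4.7022 ≈ 281.19 ng/g.

281 ng/g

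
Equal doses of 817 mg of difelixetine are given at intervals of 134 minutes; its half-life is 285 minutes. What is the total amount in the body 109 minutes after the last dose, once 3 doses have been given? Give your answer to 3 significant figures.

The 3 doses were given 377, 243, 109 minutes ago.
Total = 817·(1/2)^(377/285) + 817·(1/2)^(243/285) + 817·(1/2)^(109/285)
      = 326.6 + 452.43 + 626.75 ≈ 1405.8 mg.

1410 mg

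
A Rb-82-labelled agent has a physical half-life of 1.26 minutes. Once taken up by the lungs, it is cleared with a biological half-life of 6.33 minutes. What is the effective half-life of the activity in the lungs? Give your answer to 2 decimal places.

1.05 minutes

1/t_eff = 1/t_phys + 1/t_biol = 1/1.26 + 1/6.33 = 0.95163 per minute.
t_eff = 1.26 × 6.33 / (1.26 + 6.33) ≈ 1.0508 minutes.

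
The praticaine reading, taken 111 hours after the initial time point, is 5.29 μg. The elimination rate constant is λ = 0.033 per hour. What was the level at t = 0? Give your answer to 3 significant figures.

206 μg

t½ = ln 2 / λ = 0.69315 / 0.033 ≈ 21.004 hours.
Number of half-lives elapsed: n = 111/21.004 ≈ 5.2846.
A₀ = A × 2^n = 5.29 × 2^5.2846 = 5.29 × 38.978 ≈ 206.19 μg.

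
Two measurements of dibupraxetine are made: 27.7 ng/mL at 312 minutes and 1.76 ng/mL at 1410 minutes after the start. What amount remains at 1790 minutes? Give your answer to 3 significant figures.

0.678 ng/mL

Over Δt = 1410 − 312 = 1098 minutes, the level fell by a factor of 27.7/1.76 ≈ 15.739.
n = log₂(15.739) ≈ 3.9762 half-lives, so t½ = 1098/3.9762 ≈ 276.14 minutes.
From t = 1410 to t = 1790: 1.76 × (1/2)^((1790−1410)/276.14) ≈ 0.67805 ng/mL.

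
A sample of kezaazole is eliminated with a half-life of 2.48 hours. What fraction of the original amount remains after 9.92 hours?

n = 9.92/2.48 ≈ 4 half-lives.
Fraction remaining = (1/2)^4 ≈ 0.0625.

0.0625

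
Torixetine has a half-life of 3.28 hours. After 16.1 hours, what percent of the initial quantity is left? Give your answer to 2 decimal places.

n = 16.1/3.28 ≈ 4.9085 half-lives.
Fraction remaining = (1/2)^4.9085 ≈ 0.033295, i.e. 3.3295%.

3.33%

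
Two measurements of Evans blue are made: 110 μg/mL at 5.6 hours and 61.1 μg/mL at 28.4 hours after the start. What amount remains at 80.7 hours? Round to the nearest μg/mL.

Over Δt = 28.4 − 5.6 = 22.8 hours, the level fell by a factor of 110/61.1 ≈ 1.8003.
n = log₂(1.8003) ≈ 0.84826 half-lives, so t½ = 22.8/0.84826 ≈ 26.879 hours.
From t = 28.4 to t = 80.7: 61.1 × (1/2)^((80.7−28.4)/26.879) ≈ 15.86 μg/mL.

16 μg/mL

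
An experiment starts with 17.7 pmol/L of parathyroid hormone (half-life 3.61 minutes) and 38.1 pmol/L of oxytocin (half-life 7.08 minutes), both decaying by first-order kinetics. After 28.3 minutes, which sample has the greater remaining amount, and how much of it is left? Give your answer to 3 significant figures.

parathyroid hormone: 17.7 × (1/2)^7.8393 ≈ 0.077286 pmol/L.
oxytocin: 38.1 × (1/2)^3.9972 ≈ 2.3859 pmol/L.
Oxytocin has more remaining, at ≈ 2.3859 pmol/L.

oxytocin, 2.39 pmol/L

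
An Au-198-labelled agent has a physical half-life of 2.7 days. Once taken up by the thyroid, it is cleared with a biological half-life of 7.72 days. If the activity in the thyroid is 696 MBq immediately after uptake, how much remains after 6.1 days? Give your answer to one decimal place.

84.1 MBq

1/t_eff = 1/t_phys + 1/t_biol = 1/2.7 + 1/7.72 = 0.4999 per day.
t_eff = 2.7 × 7.72 / (2.7 + 7.72) ≈ 2.0004 days.
Remaining = 696 × (1/2)^(6.1/2.0004) = 696 × (1/2)^3.0494 ≈ 84.071 MBq.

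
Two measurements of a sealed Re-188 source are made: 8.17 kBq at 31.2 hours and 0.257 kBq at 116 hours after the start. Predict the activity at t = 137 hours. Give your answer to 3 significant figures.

Over Δt = 116 − 31.2 = 84.8 hours, the level fell by a factor of 8.17/0.257 ≈ 31.79.
n = log₂(31.79) ≈ 4.9905 half-lives, so t½ = 84.8/4.9905 ≈ 16.992 hours.
From t = 116 to t = 137: 0.257 × (1/2)^((137−116)/16.992) ≈ 0.10912 kBq.

0.109 kBq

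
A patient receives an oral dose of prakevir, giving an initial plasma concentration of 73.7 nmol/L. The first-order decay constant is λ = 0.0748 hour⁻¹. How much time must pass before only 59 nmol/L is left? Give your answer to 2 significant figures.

t½ = ln 2 / λ = 0.69315 / 0.0748 ≈ 9.2667 hours.
Fraction remaining = 59/73.7 ≈ 0.80054.
n = log₂(73.7/59) = ln(1.2492)/ln 2 ≈ 0.32095 half-lives.
t = n × t½ = 0.32095 × 9.2667 ≈ 2.9741 hours.

3.0 hours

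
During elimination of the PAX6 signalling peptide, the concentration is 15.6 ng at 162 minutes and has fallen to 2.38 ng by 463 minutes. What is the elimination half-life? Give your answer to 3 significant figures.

Over Δt = 463 − 162 = 301 minutes, the level fell by a factor of 15.6/2.38 ≈ 6.5546.
n = log₂(6.5546) ≈ 2.7125 half-lives, so t½ = 301/2.7125 ≈ 110.97 minutes.

111 minutes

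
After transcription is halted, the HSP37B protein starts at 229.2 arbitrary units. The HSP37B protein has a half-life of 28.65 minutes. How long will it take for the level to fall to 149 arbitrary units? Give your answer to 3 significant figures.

17.8 minutes

Fraction remaining = 149/229.2 ≈ 0.65009.
n = log₂(229.2/149) = ln(1.5383)/ln 2 ≈ 0.62129 half-lives.
t = n × t½ = 0.62129 × 28.65 ≈ 17.8 minutes.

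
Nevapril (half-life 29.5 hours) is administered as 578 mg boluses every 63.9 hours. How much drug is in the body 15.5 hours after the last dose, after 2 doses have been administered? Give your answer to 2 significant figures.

The 2 doses were given 79.4, 15.5 hours ago.
Total = 578·(1/2)^(79.4/29.5) + 578·(1/2)^(15.5/29.5)
      = 89.474 + 401.57 ≈ 491.04 mg.

490 mg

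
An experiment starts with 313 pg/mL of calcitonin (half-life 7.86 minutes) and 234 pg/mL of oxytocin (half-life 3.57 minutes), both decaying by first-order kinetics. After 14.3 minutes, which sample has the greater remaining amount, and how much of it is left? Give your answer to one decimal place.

calcitonin, 88.7 pg/mL

calcitonin: 313 × (1/2)^1.8193 ≈ 88.689 pg/mL.
oxytocin: 234 × (1/2)^4.0056 ≈ 14.568 pg/mL.
Calcitonin has more remaining, at ≈ 88.689 pg/mL.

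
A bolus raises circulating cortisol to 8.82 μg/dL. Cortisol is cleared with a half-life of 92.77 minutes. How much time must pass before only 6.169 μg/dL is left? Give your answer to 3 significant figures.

47.8 minutes

Fraction remaining = 6.169/8.82 ≈ 0.69943.
n = log₂(8.82/6.169) = ln(1.4297)/ln 2 ≈ 0.51574 half-lives.
t = n × t½ = 0.51574 × 92.77 ≈ 47.845 minutes.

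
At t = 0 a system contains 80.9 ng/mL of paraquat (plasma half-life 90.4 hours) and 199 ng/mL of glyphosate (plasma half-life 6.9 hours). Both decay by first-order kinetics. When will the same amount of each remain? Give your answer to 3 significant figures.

9.70 hours

Set 80.9·(1/2)^(t/90.4) = 199·(1/2)^(t/6.9).
Taking log₂: log₂(80.9/199) = t·(1/90.4 − 1/6.9).
log₂(0.40653) = -1.2986; 1/90.4 − 1/6.9 = -0.13387.
t = -1.2986 / -0.13387 ≈ 9.7005 hours.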